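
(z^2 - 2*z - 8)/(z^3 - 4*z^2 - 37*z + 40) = (z^2 - 2*z - 8)/(z^3 - 4*z^2 - 37*z + 40)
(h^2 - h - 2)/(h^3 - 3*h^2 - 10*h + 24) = (h + 1)/(h^2 - h - 12)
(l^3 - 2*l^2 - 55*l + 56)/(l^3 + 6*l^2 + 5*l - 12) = (l^2 - l - 56)/(l^2 + 7*l + 12)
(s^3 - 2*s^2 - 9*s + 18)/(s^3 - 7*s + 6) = (s - 3)/(s - 1)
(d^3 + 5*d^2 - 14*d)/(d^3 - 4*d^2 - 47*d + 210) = d*(d - 2)/(d^2 - 11*d + 30)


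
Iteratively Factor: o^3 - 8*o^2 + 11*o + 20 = (o - 5)*(o^2 - 3*o - 4) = (o - 5)*(o - 4)*(o + 1)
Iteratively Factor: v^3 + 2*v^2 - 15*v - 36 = (v + 3)*(v^2 - v - 12) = (v + 3)^2*(v - 4)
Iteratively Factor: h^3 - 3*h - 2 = (h + 1)*(h^2 - h - 2) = (h - 2)*(h + 1)*(h + 1)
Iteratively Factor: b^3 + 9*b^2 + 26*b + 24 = (b + 2)*(b^2 + 7*b + 12) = (b + 2)*(b + 3)*(b + 4)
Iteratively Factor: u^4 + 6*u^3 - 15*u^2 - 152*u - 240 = (u - 5)*(u^3 + 11*u^2 + 40*u + 48) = (u - 5)*(u + 4)*(u^2 + 7*u + 12) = (u - 5)*(u + 3)*(u + 4)*(u + 4)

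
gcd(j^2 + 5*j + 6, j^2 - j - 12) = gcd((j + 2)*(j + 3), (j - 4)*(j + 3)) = j + 3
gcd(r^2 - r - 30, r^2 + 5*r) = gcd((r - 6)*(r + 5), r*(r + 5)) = r + 5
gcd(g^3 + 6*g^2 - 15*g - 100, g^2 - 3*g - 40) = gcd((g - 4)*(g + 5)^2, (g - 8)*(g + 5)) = g + 5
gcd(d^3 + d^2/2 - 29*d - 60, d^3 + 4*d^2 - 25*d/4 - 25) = d^2 + 13*d/2 + 10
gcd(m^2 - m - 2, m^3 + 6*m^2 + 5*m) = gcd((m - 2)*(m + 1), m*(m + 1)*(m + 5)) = m + 1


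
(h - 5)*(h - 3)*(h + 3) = h^3 - 5*h^2 - 9*h + 45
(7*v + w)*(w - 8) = 7*v*w - 56*v + w^2 - 8*w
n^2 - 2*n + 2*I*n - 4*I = (n - 2)*(n + 2*I)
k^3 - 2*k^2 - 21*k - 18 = (k - 6)*(k + 1)*(k + 3)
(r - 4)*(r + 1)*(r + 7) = r^3 + 4*r^2 - 25*r - 28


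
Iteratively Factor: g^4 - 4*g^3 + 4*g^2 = (g)*(g^3 - 4*g^2 + 4*g) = g*(g - 2)*(g^2 - 2*g) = g*(g - 2)^2*(g)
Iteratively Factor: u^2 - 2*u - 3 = (u - 3)*(u + 1)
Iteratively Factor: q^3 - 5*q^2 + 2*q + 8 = (q - 2)*(q^2 - 3*q - 4) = (q - 4)*(q - 2)*(q + 1)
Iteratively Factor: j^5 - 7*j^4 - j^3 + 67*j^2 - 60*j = (j - 1)*(j^4 - 6*j^3 - 7*j^2 + 60*j) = (j - 4)*(j - 1)*(j^3 - 2*j^2 - 15*j) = (j - 5)*(j - 4)*(j - 1)*(j^2 + 3*j) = j*(j - 5)*(j - 4)*(j - 1)*(j + 3)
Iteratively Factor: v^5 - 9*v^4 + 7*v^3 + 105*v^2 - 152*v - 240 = (v + 3)*(v^4 - 12*v^3 + 43*v^2 - 24*v - 80) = (v - 4)*(v + 3)*(v^3 - 8*v^2 + 11*v + 20) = (v - 4)^2*(v + 3)*(v^2 - 4*v - 5) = (v - 5)*(v - 4)^2*(v + 3)*(v + 1)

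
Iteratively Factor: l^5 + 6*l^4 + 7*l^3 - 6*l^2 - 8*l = (l + 1)*(l^4 + 5*l^3 + 2*l^2 - 8*l) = (l + 1)*(l + 2)*(l^3 + 3*l^2 - 4*l) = (l - 1)*(l + 1)*(l + 2)*(l^2 + 4*l) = l*(l - 1)*(l + 1)*(l + 2)*(l + 4)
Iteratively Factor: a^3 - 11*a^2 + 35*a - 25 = (a - 1)*(a^2 - 10*a + 25) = (a - 5)*(a - 1)*(a - 5)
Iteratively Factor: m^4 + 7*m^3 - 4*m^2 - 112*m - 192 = (m + 3)*(m^3 + 4*m^2 - 16*m - 64) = (m + 3)*(m + 4)*(m^2 - 16) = (m + 3)*(m + 4)^2*(m - 4)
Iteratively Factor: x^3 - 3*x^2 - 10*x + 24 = (x - 4)*(x^2 + x - 6) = (x - 4)*(x + 3)*(x - 2)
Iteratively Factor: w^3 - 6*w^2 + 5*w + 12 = (w + 1)*(w^2 - 7*w + 12) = (w - 4)*(w + 1)*(w - 3)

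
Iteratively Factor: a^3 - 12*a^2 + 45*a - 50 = (a - 2)*(a^2 - 10*a + 25) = (a - 5)*(a - 2)*(a - 5)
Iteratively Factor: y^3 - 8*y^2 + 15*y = (y - 3)*(y^2 - 5*y) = (y - 5)*(y - 3)*(y)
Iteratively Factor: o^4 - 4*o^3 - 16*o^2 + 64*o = (o)*(o^3 - 4*o^2 - 16*o + 64) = o*(o - 4)*(o^2 - 16) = o*(o - 4)^2*(o + 4)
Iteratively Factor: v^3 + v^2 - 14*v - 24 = (v + 2)*(v^2 - v - 12) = (v - 4)*(v + 2)*(v + 3)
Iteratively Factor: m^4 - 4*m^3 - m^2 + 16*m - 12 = (m - 2)*(m^3 - 2*m^2 - 5*m + 6) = (m - 2)*(m + 2)*(m^2 - 4*m + 3) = (m - 3)*(m - 2)*(m + 2)*(m - 1)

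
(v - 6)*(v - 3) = v^2 - 9*v + 18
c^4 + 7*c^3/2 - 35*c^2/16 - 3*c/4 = c*(c - 3/4)*(c + 1/4)*(c + 4)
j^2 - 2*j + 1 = (j - 1)^2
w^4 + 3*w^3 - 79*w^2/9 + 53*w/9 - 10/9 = (w - 1)*(w - 2/3)*(w - 1/3)*(w + 5)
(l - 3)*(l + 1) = l^2 - 2*l - 3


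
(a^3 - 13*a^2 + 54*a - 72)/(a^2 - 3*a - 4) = (a^2 - 9*a + 18)/(a + 1)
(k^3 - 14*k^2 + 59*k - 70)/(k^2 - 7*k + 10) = k - 7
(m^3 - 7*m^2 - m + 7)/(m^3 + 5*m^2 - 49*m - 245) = (m^2 - 1)/(m^2 + 12*m + 35)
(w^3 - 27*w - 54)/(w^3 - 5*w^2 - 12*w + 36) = (w + 3)/(w - 2)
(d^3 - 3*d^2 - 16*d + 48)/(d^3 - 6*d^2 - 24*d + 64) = (d^2 - 7*d + 12)/(d^2 - 10*d + 16)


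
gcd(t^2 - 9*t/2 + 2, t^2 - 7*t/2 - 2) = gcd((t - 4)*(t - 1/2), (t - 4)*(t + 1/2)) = t - 4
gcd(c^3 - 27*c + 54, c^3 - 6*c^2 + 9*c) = c^2 - 6*c + 9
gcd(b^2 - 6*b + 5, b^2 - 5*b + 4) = b - 1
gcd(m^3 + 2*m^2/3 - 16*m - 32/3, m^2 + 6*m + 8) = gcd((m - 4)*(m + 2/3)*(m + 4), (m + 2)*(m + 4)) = m + 4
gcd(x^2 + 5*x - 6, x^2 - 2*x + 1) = x - 1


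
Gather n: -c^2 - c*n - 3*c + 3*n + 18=-c^2 - 3*c + n*(3 - c) + 18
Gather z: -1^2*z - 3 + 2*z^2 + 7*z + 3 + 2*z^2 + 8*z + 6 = 4*z^2 + 14*z + 6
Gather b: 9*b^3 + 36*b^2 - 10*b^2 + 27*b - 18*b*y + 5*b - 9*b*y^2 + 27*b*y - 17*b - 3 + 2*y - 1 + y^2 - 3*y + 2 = 9*b^3 + 26*b^2 + b*(-9*y^2 + 9*y + 15) + y^2 - y - 2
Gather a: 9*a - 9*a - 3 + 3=0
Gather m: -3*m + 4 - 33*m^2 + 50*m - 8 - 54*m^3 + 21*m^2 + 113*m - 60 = -54*m^3 - 12*m^2 + 160*m - 64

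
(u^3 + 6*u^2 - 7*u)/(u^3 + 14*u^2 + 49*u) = (u - 1)/(u + 7)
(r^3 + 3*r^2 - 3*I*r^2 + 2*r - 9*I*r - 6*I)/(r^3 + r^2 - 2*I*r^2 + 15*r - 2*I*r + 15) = (r^2 + r*(2 - 3*I) - 6*I)/(r^2 - 2*I*r + 15)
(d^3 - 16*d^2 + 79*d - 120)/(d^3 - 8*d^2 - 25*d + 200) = (d - 3)/(d + 5)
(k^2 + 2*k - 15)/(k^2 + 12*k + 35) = (k - 3)/(k + 7)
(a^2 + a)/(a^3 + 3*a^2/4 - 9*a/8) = 8*(a + 1)/(8*a^2 + 6*a - 9)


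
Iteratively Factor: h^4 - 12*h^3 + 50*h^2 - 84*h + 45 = (h - 1)*(h^3 - 11*h^2 + 39*h - 45) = (h - 3)*(h - 1)*(h^2 - 8*h + 15) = (h - 5)*(h - 3)*(h - 1)*(h - 3)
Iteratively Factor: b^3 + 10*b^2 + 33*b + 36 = (b + 3)*(b^2 + 7*b + 12) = (b + 3)*(b + 4)*(b + 3)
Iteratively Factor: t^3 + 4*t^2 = (t)*(t^2 + 4*t) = t^2*(t + 4)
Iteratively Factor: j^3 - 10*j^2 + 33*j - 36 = (j - 3)*(j^2 - 7*j + 12) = (j - 3)^2*(j - 4)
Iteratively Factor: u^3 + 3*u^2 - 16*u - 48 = (u - 4)*(u^2 + 7*u + 12) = (u - 4)*(u + 3)*(u + 4)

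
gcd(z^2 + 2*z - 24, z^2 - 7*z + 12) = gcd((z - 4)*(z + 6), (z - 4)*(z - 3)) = z - 4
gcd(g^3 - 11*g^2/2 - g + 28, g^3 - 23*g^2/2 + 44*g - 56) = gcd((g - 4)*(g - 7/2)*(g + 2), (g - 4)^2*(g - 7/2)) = g^2 - 15*g/2 + 14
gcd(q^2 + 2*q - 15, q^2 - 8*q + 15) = q - 3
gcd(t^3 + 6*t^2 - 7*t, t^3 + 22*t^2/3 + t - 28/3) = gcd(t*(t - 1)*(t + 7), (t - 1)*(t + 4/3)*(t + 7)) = t^2 + 6*t - 7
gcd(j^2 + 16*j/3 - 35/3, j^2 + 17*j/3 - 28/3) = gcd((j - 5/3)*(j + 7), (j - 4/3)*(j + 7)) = j + 7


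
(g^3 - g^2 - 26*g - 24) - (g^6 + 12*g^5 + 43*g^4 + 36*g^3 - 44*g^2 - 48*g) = -g^6 - 12*g^5 - 43*g^4 - 35*g^3 + 43*g^2 + 22*g - 24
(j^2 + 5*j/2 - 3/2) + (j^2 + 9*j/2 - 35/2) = 2*j^2 + 7*j - 19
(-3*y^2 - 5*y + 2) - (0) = -3*y^2 - 5*y + 2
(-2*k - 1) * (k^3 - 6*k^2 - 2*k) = -2*k^4 + 11*k^3 + 10*k^2 + 2*k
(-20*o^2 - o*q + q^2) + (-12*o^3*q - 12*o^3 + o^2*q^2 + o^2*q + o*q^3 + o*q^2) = -12*o^3*q - 12*o^3 + o^2*q^2 + o^2*q - 20*o^2 + o*q^3 + o*q^2 - o*q + q^2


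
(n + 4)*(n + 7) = n^2 + 11*n + 28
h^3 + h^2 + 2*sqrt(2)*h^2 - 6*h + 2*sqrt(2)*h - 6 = (h + 1)*(h - sqrt(2))*(h + 3*sqrt(2))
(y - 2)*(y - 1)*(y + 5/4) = y^3 - 7*y^2/4 - 7*y/4 + 5/2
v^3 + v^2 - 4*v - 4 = (v - 2)*(v + 1)*(v + 2)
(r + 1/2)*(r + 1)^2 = r^3 + 5*r^2/2 + 2*r + 1/2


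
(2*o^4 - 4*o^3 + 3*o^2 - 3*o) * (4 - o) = -2*o^5 + 12*o^4 - 19*o^3 + 15*o^2 - 12*o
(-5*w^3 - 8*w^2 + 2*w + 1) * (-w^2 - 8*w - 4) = 5*w^5 + 48*w^4 + 82*w^3 + 15*w^2 - 16*w - 4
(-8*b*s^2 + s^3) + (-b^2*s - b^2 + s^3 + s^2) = -b^2*s - b^2 - 8*b*s^2 + 2*s^3 + s^2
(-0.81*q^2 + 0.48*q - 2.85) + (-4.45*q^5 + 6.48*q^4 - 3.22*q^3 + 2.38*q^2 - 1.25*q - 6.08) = -4.45*q^5 + 6.48*q^4 - 3.22*q^3 + 1.57*q^2 - 0.77*q - 8.93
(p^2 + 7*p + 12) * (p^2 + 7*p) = p^4 + 14*p^3 + 61*p^2 + 84*p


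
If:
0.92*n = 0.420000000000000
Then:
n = 0.46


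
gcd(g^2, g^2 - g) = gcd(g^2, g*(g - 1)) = g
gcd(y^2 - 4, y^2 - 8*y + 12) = y - 2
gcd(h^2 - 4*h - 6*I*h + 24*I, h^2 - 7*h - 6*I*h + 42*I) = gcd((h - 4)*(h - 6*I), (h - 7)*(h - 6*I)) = h - 6*I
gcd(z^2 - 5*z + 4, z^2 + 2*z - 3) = z - 1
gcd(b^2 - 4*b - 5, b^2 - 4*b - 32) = 1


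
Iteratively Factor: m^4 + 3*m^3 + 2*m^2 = (m)*(m^3 + 3*m^2 + 2*m) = m^2*(m^2 + 3*m + 2) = m^2*(m + 1)*(m + 2)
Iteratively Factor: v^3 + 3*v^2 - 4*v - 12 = (v - 2)*(v^2 + 5*v + 6) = (v - 2)*(v + 3)*(v + 2)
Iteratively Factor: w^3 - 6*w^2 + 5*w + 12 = (w - 4)*(w^2 - 2*w - 3) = (w - 4)*(w - 3)*(w + 1)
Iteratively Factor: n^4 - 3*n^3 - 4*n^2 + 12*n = (n + 2)*(n^3 - 5*n^2 + 6*n) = n*(n + 2)*(n^2 - 5*n + 6) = n*(n - 3)*(n + 2)*(n - 2)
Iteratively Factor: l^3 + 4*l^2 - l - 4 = (l + 4)*(l^2 - 1) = (l + 1)*(l + 4)*(l - 1)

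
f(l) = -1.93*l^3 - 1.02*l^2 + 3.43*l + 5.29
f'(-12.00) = -805.85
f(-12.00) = 3152.29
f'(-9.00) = -447.20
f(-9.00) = 1298.77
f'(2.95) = -52.98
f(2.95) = -43.02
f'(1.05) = -5.10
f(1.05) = 5.53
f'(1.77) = -18.32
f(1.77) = -2.54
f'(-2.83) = -37.17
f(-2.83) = 31.16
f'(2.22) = -29.63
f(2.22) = -13.24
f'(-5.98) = -191.42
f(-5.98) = 361.03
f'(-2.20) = -20.11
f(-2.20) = 13.36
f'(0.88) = -2.85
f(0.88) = 6.20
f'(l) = -5.79*l^2 - 2.04*l + 3.43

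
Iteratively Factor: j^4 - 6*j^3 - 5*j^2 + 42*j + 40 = (j - 5)*(j^3 - j^2 - 10*j - 8) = (j - 5)*(j + 2)*(j^2 - 3*j - 4) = (j - 5)*(j + 1)*(j + 2)*(j - 4)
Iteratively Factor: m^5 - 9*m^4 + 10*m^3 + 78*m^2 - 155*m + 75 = (m + 3)*(m^4 - 12*m^3 + 46*m^2 - 60*m + 25) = (m - 5)*(m + 3)*(m^3 - 7*m^2 + 11*m - 5) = (m - 5)^2*(m + 3)*(m^2 - 2*m + 1) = (m - 5)^2*(m - 1)*(m + 3)*(m - 1)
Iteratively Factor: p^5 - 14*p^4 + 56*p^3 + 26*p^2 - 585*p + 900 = (p - 3)*(p^4 - 11*p^3 + 23*p^2 + 95*p - 300) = (p - 5)*(p - 3)*(p^3 - 6*p^2 - 7*p + 60) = (p - 5)^2*(p - 3)*(p^2 - p - 12) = (p - 5)^2*(p - 4)*(p - 3)*(p + 3)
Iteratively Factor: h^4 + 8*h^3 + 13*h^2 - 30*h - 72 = (h + 4)*(h^3 + 4*h^2 - 3*h - 18) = (h - 2)*(h + 4)*(h^2 + 6*h + 9) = (h - 2)*(h + 3)*(h + 4)*(h + 3)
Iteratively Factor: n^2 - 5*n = (n)*(n - 5)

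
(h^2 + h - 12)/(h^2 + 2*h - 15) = (h + 4)/(h + 5)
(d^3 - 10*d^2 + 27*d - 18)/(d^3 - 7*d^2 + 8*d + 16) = (d^3 - 10*d^2 + 27*d - 18)/(d^3 - 7*d^2 + 8*d + 16)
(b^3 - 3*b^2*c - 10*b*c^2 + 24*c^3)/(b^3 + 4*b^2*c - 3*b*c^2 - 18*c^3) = (b - 4*c)/(b + 3*c)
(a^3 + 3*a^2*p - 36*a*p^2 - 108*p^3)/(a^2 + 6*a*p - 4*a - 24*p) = (a^2 - 3*a*p - 18*p^2)/(a - 4)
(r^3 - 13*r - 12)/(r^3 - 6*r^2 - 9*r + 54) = (r^2 - 3*r - 4)/(r^2 - 9*r + 18)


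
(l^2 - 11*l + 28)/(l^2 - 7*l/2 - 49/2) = 2*(l - 4)/(2*l + 7)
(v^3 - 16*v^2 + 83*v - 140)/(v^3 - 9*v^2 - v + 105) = (v - 4)/(v + 3)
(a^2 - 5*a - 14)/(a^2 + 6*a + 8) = (a - 7)/(a + 4)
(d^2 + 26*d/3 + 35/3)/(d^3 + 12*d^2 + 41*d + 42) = (d + 5/3)/(d^2 + 5*d + 6)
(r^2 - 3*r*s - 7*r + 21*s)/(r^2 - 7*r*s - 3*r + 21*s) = (r^2 - 3*r*s - 7*r + 21*s)/(r^2 - 7*r*s - 3*r + 21*s)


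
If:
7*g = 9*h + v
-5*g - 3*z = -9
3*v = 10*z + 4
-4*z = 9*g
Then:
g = -36/7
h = -1594/189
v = 838/21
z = 81/7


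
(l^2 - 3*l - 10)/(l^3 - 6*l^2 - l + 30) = 1/(l - 3)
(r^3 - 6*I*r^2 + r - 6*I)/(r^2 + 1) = r - 6*I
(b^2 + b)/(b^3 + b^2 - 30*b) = (b + 1)/(b^2 + b - 30)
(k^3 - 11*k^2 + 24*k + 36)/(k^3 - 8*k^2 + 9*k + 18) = (k - 6)/(k - 3)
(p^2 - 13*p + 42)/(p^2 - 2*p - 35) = (p - 6)/(p + 5)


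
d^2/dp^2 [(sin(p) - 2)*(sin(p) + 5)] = -3*sin(p) + 2*cos(2*p)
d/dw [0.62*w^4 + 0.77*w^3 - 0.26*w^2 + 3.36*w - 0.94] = 2.48*w^3 + 2.31*w^2 - 0.52*w + 3.36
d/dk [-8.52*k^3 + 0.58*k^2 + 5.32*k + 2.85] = -25.56*k^2 + 1.16*k + 5.32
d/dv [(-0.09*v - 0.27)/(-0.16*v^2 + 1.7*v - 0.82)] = (-0.0144*v^2 - 0.0864*v + 0.5328)/(0.0256*v^4 - 0.544*v^3 + 3.1524*v^2 - 2.788*v + 0.6724)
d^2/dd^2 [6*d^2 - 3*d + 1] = 12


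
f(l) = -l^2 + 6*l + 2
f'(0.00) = 6.00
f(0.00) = 2.00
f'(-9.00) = 24.00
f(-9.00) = -133.00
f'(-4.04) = 14.08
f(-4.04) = -38.56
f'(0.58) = 4.84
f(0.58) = 5.14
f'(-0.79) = 7.58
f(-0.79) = -3.36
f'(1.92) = 2.16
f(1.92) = 9.83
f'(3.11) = -0.22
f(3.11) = 10.99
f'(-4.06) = 14.12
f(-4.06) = -38.84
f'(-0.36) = 6.72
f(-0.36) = -0.29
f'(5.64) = -5.28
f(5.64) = 4.03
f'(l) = 6 - 2*l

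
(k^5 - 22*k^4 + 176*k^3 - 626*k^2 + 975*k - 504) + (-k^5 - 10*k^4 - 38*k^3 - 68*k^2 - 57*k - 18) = -32*k^4 + 138*k^3 - 694*k^2 + 918*k - 522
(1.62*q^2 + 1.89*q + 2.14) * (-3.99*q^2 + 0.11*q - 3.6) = -6.4638*q^4 - 7.3629*q^3 - 14.1627*q^2 - 6.5686*q - 7.704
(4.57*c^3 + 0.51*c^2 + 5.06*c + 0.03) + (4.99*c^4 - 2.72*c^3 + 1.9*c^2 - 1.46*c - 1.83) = 4.99*c^4 + 1.85*c^3 + 2.41*c^2 + 3.6*c - 1.8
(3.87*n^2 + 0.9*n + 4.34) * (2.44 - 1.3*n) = -5.031*n^3 + 8.2728*n^2 - 3.446*n + 10.5896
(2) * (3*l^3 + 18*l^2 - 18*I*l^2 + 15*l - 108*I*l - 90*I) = 6*l^3 + 36*l^2 - 36*I*l^2 + 30*l - 216*I*l - 180*I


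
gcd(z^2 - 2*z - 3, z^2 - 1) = z + 1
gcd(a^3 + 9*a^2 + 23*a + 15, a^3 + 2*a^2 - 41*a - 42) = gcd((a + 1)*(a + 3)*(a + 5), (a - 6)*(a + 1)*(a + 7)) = a + 1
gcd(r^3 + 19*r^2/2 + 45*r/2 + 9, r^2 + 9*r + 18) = r^2 + 9*r + 18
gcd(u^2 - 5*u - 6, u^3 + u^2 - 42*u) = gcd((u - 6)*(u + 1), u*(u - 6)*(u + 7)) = u - 6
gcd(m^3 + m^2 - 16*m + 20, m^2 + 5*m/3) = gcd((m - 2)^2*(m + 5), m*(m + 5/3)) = 1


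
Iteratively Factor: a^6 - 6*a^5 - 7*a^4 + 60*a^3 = (a - 4)*(a^5 - 2*a^4 - 15*a^3) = a*(a - 4)*(a^4 - 2*a^3 - 15*a^2) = a*(a - 5)*(a - 4)*(a^3 + 3*a^2) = a^2*(a - 5)*(a - 4)*(a^2 + 3*a) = a^2*(a - 5)*(a - 4)*(a + 3)*(a)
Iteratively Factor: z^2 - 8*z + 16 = (z - 4)*(z - 4)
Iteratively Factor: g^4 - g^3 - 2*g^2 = (g)*(g^3 - g^2 - 2*g) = g*(g + 1)*(g^2 - 2*g) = g*(g - 2)*(g + 1)*(g)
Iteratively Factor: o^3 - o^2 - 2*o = (o + 1)*(o^2 - 2*o) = (o - 2)*(o + 1)*(o)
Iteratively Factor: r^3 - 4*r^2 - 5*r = (r + 1)*(r^2 - 5*r) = (r - 5)*(r + 1)*(r)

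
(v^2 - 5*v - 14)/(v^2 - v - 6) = (v - 7)/(v - 3)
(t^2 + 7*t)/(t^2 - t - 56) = t/(t - 8)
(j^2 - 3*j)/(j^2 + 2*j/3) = 3*(j - 3)/(3*j + 2)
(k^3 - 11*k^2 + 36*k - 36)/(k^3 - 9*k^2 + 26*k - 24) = (k - 6)/(k - 4)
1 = 1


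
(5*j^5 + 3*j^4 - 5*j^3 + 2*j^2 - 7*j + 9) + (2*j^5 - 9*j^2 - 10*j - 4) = 7*j^5 + 3*j^4 - 5*j^3 - 7*j^2 - 17*j + 5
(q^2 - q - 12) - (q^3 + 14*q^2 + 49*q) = -q^3 - 13*q^2 - 50*q - 12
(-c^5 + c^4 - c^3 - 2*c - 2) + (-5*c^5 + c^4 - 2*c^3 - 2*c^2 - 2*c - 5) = -6*c^5 + 2*c^4 - 3*c^3 - 2*c^2 - 4*c - 7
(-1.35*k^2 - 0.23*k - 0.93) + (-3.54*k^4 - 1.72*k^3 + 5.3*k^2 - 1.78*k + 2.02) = -3.54*k^4 - 1.72*k^3 + 3.95*k^2 - 2.01*k + 1.09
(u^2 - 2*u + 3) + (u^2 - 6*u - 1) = 2*u^2 - 8*u + 2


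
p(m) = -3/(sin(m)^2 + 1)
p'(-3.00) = 0.81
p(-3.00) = -2.94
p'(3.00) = -0.81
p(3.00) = -2.94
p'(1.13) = 0.70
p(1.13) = -1.65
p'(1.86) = -0.45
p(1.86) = -1.56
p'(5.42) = -1.19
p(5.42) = -1.90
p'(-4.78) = 0.10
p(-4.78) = -1.50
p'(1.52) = 0.08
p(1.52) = -1.50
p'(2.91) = -1.21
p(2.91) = -2.85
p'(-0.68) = -1.51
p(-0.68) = -2.15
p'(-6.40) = -0.68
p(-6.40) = -2.96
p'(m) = 6*sin(m)*cos(m)/(sin(m)^2 + 1)^2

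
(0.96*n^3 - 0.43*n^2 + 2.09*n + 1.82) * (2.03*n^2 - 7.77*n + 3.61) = 1.9488*n^5 - 8.3321*n^4 + 11.0494*n^3 - 14.097*n^2 - 6.5965*n + 6.5702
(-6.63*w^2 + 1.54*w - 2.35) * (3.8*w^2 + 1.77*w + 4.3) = -25.194*w^4 - 5.8831*w^3 - 34.7132*w^2 + 2.4625*w - 10.105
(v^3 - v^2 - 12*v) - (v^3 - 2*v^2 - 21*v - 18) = v^2 + 9*v + 18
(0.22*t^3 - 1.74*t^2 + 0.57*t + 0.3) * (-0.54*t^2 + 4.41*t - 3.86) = -0.1188*t^5 + 1.9098*t^4 - 8.8304*t^3 + 9.0681*t^2 - 0.8772*t - 1.158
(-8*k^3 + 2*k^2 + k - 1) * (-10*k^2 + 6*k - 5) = 80*k^5 - 68*k^4 + 42*k^3 + 6*k^2 - 11*k + 5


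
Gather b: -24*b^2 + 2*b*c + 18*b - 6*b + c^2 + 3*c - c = -24*b^2 + b*(2*c + 12) + c^2 + 2*c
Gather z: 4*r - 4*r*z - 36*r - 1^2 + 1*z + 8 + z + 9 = -32*r + z*(2 - 4*r) + 16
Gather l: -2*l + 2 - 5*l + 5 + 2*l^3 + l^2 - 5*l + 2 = 2*l^3 + l^2 - 12*l + 9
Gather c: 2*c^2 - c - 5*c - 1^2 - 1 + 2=2*c^2 - 6*c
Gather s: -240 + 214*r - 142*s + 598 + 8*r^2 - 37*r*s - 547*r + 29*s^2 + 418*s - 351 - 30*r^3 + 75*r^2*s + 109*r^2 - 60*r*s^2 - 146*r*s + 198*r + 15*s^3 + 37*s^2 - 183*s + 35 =-30*r^3 + 117*r^2 - 135*r + 15*s^3 + s^2*(66 - 60*r) + s*(75*r^2 - 183*r + 93) + 42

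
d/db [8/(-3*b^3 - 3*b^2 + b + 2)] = 8*(9*b^2 + 6*b - 1)/(3*b^3 + 3*b^2 - b - 2)^2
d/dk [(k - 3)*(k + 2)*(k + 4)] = 3*k^2 + 6*k - 10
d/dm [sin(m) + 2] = cos(m)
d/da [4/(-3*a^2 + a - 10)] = 4*(6*a - 1)/(3*a^2 - a + 10)^2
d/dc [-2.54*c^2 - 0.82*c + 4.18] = -5.08*c - 0.82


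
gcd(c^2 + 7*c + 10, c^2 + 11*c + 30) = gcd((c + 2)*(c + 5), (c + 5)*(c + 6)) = c + 5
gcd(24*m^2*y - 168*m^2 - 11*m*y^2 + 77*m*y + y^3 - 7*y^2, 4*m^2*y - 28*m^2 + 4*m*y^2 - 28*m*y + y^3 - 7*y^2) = y - 7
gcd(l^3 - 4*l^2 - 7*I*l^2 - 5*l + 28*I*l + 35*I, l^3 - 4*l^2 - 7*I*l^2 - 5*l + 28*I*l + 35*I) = l^3 + l^2*(-4 - 7*I) + l*(-5 + 28*I) + 35*I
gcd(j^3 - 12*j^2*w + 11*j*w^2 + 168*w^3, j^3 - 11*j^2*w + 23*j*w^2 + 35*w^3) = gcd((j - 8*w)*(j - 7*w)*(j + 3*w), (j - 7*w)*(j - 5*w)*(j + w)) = -j + 7*w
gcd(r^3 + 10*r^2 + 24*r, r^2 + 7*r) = r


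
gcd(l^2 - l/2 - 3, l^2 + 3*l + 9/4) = l + 3/2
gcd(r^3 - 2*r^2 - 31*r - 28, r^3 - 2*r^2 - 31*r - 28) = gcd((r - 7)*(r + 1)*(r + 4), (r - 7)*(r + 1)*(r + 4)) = r^3 - 2*r^2 - 31*r - 28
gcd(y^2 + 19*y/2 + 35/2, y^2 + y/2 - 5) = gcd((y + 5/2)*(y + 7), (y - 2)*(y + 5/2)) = y + 5/2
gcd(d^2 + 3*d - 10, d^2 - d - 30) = d + 5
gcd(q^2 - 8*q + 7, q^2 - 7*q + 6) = q - 1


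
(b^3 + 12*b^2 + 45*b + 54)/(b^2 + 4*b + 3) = (b^2 + 9*b + 18)/(b + 1)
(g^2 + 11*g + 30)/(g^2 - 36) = (g + 5)/(g - 6)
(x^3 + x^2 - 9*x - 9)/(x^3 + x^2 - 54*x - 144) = (x^2 - 2*x - 3)/(x^2 - 2*x - 48)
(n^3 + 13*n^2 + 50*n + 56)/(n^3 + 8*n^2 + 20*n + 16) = (n + 7)/(n + 2)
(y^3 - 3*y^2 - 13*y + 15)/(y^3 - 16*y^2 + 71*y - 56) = (y^2 - 2*y - 15)/(y^2 - 15*y + 56)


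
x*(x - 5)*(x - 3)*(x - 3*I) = x^4 - 8*x^3 - 3*I*x^3 + 15*x^2 + 24*I*x^2 - 45*I*x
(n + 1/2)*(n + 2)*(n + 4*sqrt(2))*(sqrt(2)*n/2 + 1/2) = sqrt(2)*n^4/2 + 5*sqrt(2)*n^3/4 + 9*n^3/2 + 5*sqrt(2)*n^2/2 + 45*n^2/4 + 9*n/2 + 5*sqrt(2)*n + 2*sqrt(2)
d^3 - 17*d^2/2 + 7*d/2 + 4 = (d - 8)*(d - 1)*(d + 1/2)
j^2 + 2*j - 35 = (j - 5)*(j + 7)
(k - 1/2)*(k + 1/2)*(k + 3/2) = k^3 + 3*k^2/2 - k/4 - 3/8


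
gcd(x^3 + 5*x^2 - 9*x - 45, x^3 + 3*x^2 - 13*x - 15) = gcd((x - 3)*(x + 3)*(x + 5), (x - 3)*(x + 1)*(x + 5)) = x^2 + 2*x - 15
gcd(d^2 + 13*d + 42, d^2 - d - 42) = d + 6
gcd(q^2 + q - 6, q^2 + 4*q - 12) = q - 2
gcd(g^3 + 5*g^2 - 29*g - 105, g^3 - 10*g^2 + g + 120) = g^2 - 2*g - 15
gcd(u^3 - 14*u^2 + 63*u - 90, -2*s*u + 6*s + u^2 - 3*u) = u - 3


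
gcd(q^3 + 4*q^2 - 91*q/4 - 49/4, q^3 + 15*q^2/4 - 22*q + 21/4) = q + 7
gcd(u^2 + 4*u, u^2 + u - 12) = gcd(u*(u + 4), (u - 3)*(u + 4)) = u + 4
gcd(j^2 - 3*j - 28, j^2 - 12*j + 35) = j - 7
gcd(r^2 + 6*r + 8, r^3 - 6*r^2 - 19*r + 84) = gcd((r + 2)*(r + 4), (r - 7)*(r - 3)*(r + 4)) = r + 4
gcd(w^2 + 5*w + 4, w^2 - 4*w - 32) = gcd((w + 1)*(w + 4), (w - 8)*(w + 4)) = w + 4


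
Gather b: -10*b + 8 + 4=12 - 10*b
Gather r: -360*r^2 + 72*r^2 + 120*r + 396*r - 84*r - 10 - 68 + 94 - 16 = -288*r^2 + 432*r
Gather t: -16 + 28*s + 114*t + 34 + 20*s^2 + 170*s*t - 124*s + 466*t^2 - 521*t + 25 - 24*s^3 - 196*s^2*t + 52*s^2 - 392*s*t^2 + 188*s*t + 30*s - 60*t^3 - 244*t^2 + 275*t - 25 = -24*s^3 + 72*s^2 - 66*s - 60*t^3 + t^2*(222 - 392*s) + t*(-196*s^2 + 358*s - 132) + 18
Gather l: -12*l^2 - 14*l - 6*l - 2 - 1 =-12*l^2 - 20*l - 3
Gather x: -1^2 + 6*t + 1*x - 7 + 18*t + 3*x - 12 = 24*t + 4*x - 20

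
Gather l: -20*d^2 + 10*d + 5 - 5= -20*d^2 + 10*d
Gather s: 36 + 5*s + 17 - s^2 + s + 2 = -s^2 + 6*s + 55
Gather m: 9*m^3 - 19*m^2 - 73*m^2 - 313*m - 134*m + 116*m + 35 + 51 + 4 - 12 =9*m^3 - 92*m^2 - 331*m + 78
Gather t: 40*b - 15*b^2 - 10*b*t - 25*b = -15*b^2 - 10*b*t + 15*b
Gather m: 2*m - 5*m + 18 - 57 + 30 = -3*m - 9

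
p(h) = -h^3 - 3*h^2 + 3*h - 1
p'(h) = -3*h^2 - 6*h + 3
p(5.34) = -222.80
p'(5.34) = -114.59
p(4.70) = -156.99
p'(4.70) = -91.47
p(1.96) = -14.17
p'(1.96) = -20.28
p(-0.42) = -2.72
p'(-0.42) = 4.99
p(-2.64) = -11.43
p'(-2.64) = -2.07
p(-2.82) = -10.89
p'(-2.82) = -3.94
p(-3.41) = -6.46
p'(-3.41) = -11.42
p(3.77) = -85.91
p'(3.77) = -62.26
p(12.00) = -2125.00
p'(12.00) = -501.00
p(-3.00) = -10.00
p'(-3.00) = -6.00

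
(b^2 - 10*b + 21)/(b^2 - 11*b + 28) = (b - 3)/(b - 4)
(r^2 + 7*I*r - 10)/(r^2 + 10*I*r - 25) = (r + 2*I)/(r + 5*I)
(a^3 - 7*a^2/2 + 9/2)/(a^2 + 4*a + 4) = (2*a^3 - 7*a^2 + 9)/(2*(a^2 + 4*a + 4))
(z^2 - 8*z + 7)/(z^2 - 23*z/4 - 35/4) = 4*(z - 1)/(4*z + 5)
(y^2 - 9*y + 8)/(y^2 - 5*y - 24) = (y - 1)/(y + 3)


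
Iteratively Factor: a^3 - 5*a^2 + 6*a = (a)*(a^2 - 5*a + 6) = a*(a - 3)*(a - 2)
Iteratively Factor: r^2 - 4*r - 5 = (r - 5)*(r + 1)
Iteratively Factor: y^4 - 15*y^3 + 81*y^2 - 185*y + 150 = (y - 3)*(y^3 - 12*y^2 + 45*y - 50) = (y - 5)*(y - 3)*(y^2 - 7*y + 10) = (y - 5)^2*(y - 3)*(y - 2)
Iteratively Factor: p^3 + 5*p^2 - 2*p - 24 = (p + 3)*(p^2 + 2*p - 8) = (p + 3)*(p + 4)*(p - 2)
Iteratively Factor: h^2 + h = (h + 1)*(h)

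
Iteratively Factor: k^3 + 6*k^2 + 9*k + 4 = (k + 1)*(k^2 + 5*k + 4) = (k + 1)^2*(k + 4)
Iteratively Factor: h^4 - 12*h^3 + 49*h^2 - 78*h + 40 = (h - 2)*(h^3 - 10*h^2 + 29*h - 20) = (h - 5)*(h - 2)*(h^2 - 5*h + 4) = (h - 5)*(h - 2)*(h - 1)*(h - 4)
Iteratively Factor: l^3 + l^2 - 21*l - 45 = (l + 3)*(l^2 - 2*l - 15) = (l + 3)^2*(l - 5)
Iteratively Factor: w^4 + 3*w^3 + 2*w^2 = (w + 2)*(w^3 + w^2) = (w + 1)*(w + 2)*(w^2) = w*(w + 1)*(w + 2)*(w)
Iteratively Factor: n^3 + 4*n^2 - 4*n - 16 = (n + 2)*(n^2 + 2*n - 8) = (n - 2)*(n + 2)*(n + 4)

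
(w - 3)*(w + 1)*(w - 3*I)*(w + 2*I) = w^4 - 2*w^3 - I*w^3 + 3*w^2 + 2*I*w^2 - 12*w + 3*I*w - 18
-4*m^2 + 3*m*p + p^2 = (-m + p)*(4*m + p)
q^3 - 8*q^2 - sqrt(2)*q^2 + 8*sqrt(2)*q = q*(q - 8)*(q - sqrt(2))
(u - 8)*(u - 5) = u^2 - 13*u + 40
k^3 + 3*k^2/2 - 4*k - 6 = (k - 2)*(k + 3/2)*(k + 2)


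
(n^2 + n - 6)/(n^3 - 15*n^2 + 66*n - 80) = (n + 3)/(n^2 - 13*n + 40)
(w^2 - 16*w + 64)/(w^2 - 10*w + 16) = (w - 8)/(w - 2)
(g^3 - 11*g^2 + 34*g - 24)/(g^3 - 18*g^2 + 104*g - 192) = (g - 1)/(g - 8)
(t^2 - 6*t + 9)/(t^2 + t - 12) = (t - 3)/(t + 4)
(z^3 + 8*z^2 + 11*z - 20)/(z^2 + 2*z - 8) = (z^2 + 4*z - 5)/(z - 2)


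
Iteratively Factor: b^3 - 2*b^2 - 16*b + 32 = (b - 2)*(b^2 - 16) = (b - 4)*(b - 2)*(b + 4)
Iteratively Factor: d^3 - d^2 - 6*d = (d + 2)*(d^2 - 3*d) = d*(d + 2)*(d - 3)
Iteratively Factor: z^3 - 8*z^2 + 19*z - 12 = (z - 3)*(z^2 - 5*z + 4) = (z - 3)*(z - 1)*(z - 4)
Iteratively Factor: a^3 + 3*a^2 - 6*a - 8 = (a + 4)*(a^2 - a - 2) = (a + 1)*(a + 4)*(a - 2)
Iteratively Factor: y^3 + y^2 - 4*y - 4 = (y - 2)*(y^2 + 3*y + 2) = (y - 2)*(y + 2)*(y + 1)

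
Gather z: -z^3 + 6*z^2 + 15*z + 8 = -z^3 + 6*z^2 + 15*z + 8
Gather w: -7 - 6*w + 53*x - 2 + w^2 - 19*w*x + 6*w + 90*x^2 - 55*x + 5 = w^2 - 19*w*x + 90*x^2 - 2*x - 4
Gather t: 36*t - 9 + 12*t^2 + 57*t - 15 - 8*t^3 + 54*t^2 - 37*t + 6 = -8*t^3 + 66*t^2 + 56*t - 18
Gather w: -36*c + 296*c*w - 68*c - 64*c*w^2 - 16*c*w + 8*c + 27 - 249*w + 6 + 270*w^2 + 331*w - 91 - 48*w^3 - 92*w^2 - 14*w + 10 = -96*c - 48*w^3 + w^2*(178 - 64*c) + w*(280*c + 68) - 48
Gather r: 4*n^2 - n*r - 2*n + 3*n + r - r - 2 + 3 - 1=4*n^2 - n*r + n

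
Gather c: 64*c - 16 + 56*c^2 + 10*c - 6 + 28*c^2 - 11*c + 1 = 84*c^2 + 63*c - 21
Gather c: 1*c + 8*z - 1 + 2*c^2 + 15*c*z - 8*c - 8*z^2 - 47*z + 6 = 2*c^2 + c*(15*z - 7) - 8*z^2 - 39*z + 5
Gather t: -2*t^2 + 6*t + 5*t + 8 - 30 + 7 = -2*t^2 + 11*t - 15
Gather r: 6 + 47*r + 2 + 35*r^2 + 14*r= 35*r^2 + 61*r + 8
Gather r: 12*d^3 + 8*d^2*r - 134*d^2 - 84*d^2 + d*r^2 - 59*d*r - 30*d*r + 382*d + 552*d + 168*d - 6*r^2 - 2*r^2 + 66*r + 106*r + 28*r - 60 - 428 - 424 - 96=12*d^3 - 218*d^2 + 1102*d + r^2*(d - 8) + r*(8*d^2 - 89*d + 200) - 1008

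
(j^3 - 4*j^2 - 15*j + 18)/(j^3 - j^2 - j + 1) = (j^2 - 3*j - 18)/(j^2 - 1)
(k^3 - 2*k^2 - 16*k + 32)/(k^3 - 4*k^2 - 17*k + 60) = (k^2 - 6*k + 8)/(k^2 - 8*k + 15)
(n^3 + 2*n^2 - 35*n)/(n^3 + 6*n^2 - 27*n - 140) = n/(n + 4)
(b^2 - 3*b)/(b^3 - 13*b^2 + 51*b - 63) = b/(b^2 - 10*b + 21)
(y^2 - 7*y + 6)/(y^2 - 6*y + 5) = (y - 6)/(y - 5)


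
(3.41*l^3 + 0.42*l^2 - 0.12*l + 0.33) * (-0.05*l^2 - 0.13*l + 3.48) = -0.1705*l^5 - 0.4643*l^4 + 11.8182*l^3 + 1.4607*l^2 - 0.4605*l + 1.1484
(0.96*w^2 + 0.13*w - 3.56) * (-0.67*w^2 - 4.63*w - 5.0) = -0.6432*w^4 - 4.5319*w^3 - 3.0167*w^2 + 15.8328*w + 17.8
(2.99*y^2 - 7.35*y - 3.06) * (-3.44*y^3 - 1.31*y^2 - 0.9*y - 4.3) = -10.2856*y^5 + 21.3671*y^4 + 17.4639*y^3 - 2.2334*y^2 + 34.359*y + 13.158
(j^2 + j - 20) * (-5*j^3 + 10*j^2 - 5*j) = -5*j^5 + 5*j^4 + 105*j^3 - 205*j^2 + 100*j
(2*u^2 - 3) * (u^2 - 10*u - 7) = 2*u^4 - 20*u^3 - 17*u^2 + 30*u + 21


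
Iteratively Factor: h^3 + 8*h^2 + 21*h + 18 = (h + 3)*(h^2 + 5*h + 6) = (h + 2)*(h + 3)*(h + 3)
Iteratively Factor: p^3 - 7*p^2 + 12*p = (p - 3)*(p^2 - 4*p) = p*(p - 3)*(p - 4)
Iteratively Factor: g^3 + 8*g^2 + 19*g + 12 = (g + 1)*(g^2 + 7*g + 12) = (g + 1)*(g + 3)*(g + 4)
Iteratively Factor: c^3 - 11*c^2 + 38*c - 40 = (c - 4)*(c^2 - 7*c + 10) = (c - 5)*(c - 4)*(c - 2)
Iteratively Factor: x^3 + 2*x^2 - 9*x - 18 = (x + 2)*(x^2 - 9) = (x + 2)*(x + 3)*(x - 3)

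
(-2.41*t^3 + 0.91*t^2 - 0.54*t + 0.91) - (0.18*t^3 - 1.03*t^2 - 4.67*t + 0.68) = -2.59*t^3 + 1.94*t^2 + 4.13*t + 0.23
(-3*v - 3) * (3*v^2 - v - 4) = -9*v^3 - 6*v^2 + 15*v + 12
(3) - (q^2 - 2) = 5 - q^2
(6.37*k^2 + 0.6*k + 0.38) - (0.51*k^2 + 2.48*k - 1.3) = 5.86*k^2 - 1.88*k + 1.68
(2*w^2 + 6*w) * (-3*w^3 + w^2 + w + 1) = -6*w^5 - 16*w^4 + 8*w^3 + 8*w^2 + 6*w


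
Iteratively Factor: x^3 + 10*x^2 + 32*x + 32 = (x + 4)*(x^2 + 6*x + 8) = (x + 2)*(x + 4)*(x + 4)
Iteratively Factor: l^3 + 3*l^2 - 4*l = (l - 1)*(l^2 + 4*l) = l*(l - 1)*(l + 4)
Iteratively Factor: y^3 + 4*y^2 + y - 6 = (y - 1)*(y^2 + 5*y + 6) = (y - 1)*(y + 3)*(y + 2)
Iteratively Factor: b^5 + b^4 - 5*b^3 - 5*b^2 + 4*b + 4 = (b + 1)*(b^4 - 5*b^2 + 4) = (b - 1)*(b + 1)*(b^3 + b^2 - 4*b - 4) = (b - 1)*(b + 1)*(b + 2)*(b^2 - b - 2) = (b - 1)*(b + 1)^2*(b + 2)*(b - 2)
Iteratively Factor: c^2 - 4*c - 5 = (c - 5)*(c + 1)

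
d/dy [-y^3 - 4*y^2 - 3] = y*(-3*y - 8)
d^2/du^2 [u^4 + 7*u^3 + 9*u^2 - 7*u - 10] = 12*u^2 + 42*u + 18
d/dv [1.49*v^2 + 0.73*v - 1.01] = 2.98*v + 0.73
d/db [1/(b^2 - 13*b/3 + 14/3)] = 3*(13 - 6*b)/(3*b^2 - 13*b + 14)^2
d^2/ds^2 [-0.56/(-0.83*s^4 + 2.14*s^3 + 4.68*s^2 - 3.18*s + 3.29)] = ((-5.5776*s^2 + 7.1904*s + 5.2416)*(-0.83*s^4 + 2.14*s^3 + 4.68*s^2 - 3.18*s + 3.29) - 0.56*(3.32*s^3 - 6.42*s^2 - 9.36*s + 3.18)*(6.64*s^3 - 12.84*s^2 - 18.72*s + 6.36))/(-0.83*s^4 + 2.14*s^3 + 4.68*s^2 - 3.18*s + 3.29)^3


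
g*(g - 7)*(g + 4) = g^3 - 3*g^2 - 28*g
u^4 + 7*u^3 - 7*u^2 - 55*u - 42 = (u - 3)*(u + 1)*(u + 2)*(u + 7)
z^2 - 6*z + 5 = (z - 5)*(z - 1)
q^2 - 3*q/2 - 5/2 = (q - 5/2)*(q + 1)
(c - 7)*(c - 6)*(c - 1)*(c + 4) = c^4 - 10*c^3 - c^2 + 178*c - 168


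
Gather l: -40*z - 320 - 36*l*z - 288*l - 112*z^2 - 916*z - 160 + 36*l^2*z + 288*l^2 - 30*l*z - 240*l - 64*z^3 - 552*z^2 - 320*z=l^2*(36*z + 288) + l*(-66*z - 528) - 64*z^3 - 664*z^2 - 1276*z - 480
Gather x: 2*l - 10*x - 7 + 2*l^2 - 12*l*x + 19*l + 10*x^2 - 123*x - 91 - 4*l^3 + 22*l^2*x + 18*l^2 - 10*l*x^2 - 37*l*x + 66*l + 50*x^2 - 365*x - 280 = -4*l^3 + 20*l^2 + 87*l + x^2*(60 - 10*l) + x*(22*l^2 - 49*l - 498) - 378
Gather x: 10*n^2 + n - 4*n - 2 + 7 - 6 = 10*n^2 - 3*n - 1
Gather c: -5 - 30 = -35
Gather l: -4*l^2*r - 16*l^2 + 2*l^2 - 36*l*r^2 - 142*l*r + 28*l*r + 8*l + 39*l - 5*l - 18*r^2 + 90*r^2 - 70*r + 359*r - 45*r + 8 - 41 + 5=l^2*(-4*r - 14) + l*(-36*r^2 - 114*r + 42) + 72*r^2 + 244*r - 28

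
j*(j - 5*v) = j^2 - 5*j*v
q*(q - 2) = q^2 - 2*q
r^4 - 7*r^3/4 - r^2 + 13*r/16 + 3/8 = (r - 2)*(r - 3/4)*(r + 1/2)^2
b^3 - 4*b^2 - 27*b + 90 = (b - 6)*(b - 3)*(b + 5)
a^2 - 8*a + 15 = (a - 5)*(a - 3)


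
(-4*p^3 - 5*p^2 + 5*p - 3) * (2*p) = -8*p^4 - 10*p^3 + 10*p^2 - 6*p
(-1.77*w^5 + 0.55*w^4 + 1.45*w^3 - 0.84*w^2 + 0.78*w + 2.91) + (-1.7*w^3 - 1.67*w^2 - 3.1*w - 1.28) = -1.77*w^5 + 0.55*w^4 - 0.25*w^3 - 2.51*w^2 - 2.32*w + 1.63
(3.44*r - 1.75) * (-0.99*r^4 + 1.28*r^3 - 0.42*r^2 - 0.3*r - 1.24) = -3.4056*r^5 + 6.1357*r^4 - 3.6848*r^3 - 0.297*r^2 - 3.7406*r + 2.17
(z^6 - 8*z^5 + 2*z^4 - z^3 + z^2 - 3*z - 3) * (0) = 0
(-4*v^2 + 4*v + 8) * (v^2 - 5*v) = -4*v^4 + 24*v^3 - 12*v^2 - 40*v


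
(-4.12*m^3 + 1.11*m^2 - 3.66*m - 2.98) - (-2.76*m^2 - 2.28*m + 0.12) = -4.12*m^3 + 3.87*m^2 - 1.38*m - 3.1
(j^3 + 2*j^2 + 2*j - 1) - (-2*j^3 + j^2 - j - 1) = 3*j^3 + j^2 + 3*j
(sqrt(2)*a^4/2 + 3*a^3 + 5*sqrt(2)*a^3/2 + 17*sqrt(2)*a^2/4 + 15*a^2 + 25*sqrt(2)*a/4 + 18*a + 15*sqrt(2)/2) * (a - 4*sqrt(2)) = sqrt(2)*a^5/2 - a^4 + 5*sqrt(2)*a^4/2 - 31*sqrt(2)*a^3/4 - 5*a^3 - 215*sqrt(2)*a^2/4 - 16*a^2 - 129*sqrt(2)*a/2 - 50*a - 60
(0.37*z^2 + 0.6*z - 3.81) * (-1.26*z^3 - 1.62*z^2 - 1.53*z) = -0.4662*z^5 - 1.3554*z^4 + 3.2625*z^3 + 5.2542*z^2 + 5.8293*z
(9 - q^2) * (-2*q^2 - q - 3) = 2*q^4 + q^3 - 15*q^2 - 9*q - 27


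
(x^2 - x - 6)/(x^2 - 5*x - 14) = (x - 3)/(x - 7)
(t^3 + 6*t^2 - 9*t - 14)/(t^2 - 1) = (t^2 + 5*t - 14)/(t - 1)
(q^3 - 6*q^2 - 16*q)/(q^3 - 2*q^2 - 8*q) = (q - 8)/(q - 4)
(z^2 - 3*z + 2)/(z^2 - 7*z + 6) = (z - 2)/(z - 6)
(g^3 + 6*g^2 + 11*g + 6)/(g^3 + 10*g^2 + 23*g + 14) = (g + 3)/(g + 7)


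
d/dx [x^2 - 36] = 2*x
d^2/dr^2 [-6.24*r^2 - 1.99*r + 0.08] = -12.4800000000000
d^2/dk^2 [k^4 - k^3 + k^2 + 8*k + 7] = 12*k^2 - 6*k + 2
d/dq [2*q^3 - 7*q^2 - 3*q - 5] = 6*q^2 - 14*q - 3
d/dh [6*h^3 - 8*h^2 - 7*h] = 18*h^2 - 16*h - 7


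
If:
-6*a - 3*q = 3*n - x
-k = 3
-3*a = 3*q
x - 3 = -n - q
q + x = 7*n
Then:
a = 3/4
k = -3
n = 3/8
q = -3/4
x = 27/8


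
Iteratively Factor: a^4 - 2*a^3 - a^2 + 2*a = (a + 1)*(a^3 - 3*a^2 + 2*a) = (a - 1)*(a + 1)*(a^2 - 2*a) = a*(a - 1)*(a + 1)*(a - 2)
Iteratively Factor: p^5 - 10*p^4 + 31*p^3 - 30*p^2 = (p - 2)*(p^4 - 8*p^3 + 15*p^2) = p*(p - 2)*(p^3 - 8*p^2 + 15*p) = p^2*(p - 2)*(p^2 - 8*p + 15) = p^2*(p - 3)*(p - 2)*(p - 5)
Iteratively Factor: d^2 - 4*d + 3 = (d - 3)*(d - 1)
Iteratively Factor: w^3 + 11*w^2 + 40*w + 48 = (w + 4)*(w^2 + 7*w + 12) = (w + 3)*(w + 4)*(w + 4)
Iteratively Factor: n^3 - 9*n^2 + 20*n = (n - 5)*(n^2 - 4*n) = (n - 5)*(n - 4)*(n)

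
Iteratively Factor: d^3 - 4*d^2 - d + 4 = (d + 1)*(d^2 - 5*d + 4) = (d - 1)*(d + 1)*(d - 4)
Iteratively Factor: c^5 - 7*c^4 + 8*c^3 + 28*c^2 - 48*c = (c)*(c^4 - 7*c^3 + 8*c^2 + 28*c - 48) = c*(c - 4)*(c^3 - 3*c^2 - 4*c + 12) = c*(c - 4)*(c + 2)*(c^2 - 5*c + 6) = c*(c - 4)*(c - 3)*(c + 2)*(c - 2)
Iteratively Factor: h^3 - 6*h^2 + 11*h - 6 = (h - 3)*(h^2 - 3*h + 2) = (h - 3)*(h - 2)*(h - 1)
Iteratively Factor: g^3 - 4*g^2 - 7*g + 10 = (g - 1)*(g^2 - 3*g - 10) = (g - 1)*(g + 2)*(g - 5)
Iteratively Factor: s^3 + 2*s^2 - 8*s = (s - 2)*(s^2 + 4*s) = (s - 2)*(s + 4)*(s)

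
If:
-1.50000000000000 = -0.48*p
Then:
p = 3.12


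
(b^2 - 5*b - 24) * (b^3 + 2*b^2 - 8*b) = b^5 - 3*b^4 - 42*b^3 - 8*b^2 + 192*b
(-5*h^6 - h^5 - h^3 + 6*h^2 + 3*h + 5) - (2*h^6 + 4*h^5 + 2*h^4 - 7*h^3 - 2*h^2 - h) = -7*h^6 - 5*h^5 - 2*h^4 + 6*h^3 + 8*h^2 + 4*h + 5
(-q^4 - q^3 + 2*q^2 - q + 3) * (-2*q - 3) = 2*q^5 + 5*q^4 - q^3 - 4*q^2 - 3*q - 9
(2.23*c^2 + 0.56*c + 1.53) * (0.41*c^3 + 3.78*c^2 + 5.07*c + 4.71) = 0.9143*c^5 + 8.659*c^4 + 14.0502*c^3 + 19.1259*c^2 + 10.3947*c + 7.2063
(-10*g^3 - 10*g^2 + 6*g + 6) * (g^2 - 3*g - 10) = -10*g^5 + 20*g^4 + 136*g^3 + 88*g^2 - 78*g - 60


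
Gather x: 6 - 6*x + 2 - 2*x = 8 - 8*x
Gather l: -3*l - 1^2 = -3*l - 1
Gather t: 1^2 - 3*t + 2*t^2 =2*t^2 - 3*t + 1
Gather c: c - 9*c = -8*c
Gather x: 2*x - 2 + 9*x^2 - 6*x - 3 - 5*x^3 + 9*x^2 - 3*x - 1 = -5*x^3 + 18*x^2 - 7*x - 6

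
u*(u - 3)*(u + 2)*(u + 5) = u^4 + 4*u^3 - 11*u^2 - 30*u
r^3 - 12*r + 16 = (r - 2)^2*(r + 4)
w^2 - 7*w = w*(w - 7)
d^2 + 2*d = d*(d + 2)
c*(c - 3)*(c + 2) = c^3 - c^2 - 6*c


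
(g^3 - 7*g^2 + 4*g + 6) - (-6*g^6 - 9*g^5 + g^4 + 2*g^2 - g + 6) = 6*g^6 + 9*g^5 - g^4 + g^3 - 9*g^2 + 5*g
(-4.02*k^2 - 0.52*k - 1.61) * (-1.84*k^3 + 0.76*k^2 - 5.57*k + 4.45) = 7.3968*k^5 - 2.0984*k^4 + 24.9586*k^3 - 16.2162*k^2 + 6.6537*k - 7.1645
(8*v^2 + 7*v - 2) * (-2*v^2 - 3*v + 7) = -16*v^4 - 38*v^3 + 39*v^2 + 55*v - 14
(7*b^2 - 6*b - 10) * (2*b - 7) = 14*b^3 - 61*b^2 + 22*b + 70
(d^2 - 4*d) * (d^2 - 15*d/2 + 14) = d^4 - 23*d^3/2 + 44*d^2 - 56*d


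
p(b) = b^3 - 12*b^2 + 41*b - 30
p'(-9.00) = 500.00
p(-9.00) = -2100.00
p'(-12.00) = 761.00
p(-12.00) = -3978.00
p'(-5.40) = 258.08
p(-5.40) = -758.78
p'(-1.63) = 88.09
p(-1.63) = -133.04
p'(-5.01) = 236.54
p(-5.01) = -662.36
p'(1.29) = 15.03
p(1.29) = 5.07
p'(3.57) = -6.45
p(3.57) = 8.93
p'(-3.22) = 149.39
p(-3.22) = -319.83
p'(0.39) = 32.10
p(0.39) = -15.78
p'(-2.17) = 107.21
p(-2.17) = -185.70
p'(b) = 3*b^2 - 24*b + 41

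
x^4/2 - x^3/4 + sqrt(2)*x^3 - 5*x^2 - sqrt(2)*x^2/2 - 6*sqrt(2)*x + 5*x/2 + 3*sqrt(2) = (x/2 + sqrt(2)/2)*(x - 1/2)*(x - 2*sqrt(2))*(x + 3*sqrt(2))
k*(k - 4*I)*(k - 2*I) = k^3 - 6*I*k^2 - 8*k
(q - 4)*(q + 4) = q^2 - 16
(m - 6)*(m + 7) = m^2 + m - 42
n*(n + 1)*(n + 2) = n^3 + 3*n^2 + 2*n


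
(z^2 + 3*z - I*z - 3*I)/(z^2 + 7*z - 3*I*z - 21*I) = (z^2 + z*(3 - I) - 3*I)/(z^2 + z*(7 - 3*I) - 21*I)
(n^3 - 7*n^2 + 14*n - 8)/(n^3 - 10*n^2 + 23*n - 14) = (n - 4)/(n - 7)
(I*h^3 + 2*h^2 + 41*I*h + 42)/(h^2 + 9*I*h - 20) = (I*h^3 + 2*h^2 + 41*I*h + 42)/(h^2 + 9*I*h - 20)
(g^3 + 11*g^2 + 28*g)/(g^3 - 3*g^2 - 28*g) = (g + 7)/(g - 7)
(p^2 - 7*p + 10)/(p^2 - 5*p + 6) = (p - 5)/(p - 3)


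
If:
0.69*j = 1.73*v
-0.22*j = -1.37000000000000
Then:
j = 6.23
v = 2.48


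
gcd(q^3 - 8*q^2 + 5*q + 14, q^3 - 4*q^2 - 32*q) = 1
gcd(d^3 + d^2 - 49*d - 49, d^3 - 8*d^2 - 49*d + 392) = d^2 - 49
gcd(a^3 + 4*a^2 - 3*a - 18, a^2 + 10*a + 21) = a + 3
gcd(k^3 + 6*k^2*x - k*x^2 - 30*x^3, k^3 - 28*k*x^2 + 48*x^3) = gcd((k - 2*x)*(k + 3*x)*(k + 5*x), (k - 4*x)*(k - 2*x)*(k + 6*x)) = -k + 2*x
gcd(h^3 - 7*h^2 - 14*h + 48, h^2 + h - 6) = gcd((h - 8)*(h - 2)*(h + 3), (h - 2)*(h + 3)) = h^2 + h - 6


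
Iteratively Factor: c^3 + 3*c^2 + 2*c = (c + 1)*(c^2 + 2*c) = (c + 1)*(c + 2)*(c)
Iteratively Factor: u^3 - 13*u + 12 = (u + 4)*(u^2 - 4*u + 3) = (u - 3)*(u + 4)*(u - 1)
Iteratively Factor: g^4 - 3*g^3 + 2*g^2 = (g - 2)*(g^3 - g^2) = (g - 2)*(g - 1)*(g^2) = g*(g - 2)*(g - 1)*(g)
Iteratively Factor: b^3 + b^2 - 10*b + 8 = (b + 4)*(b^2 - 3*b + 2) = (b - 2)*(b + 4)*(b - 1)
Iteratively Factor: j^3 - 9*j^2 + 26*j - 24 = (j - 3)*(j^2 - 6*j + 8) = (j - 4)*(j - 3)*(j - 2)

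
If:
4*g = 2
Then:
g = 1/2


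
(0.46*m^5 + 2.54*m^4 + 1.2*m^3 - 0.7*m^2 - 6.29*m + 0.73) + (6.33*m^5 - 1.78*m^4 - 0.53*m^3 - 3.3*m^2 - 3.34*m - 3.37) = 6.79*m^5 + 0.76*m^4 + 0.67*m^3 - 4.0*m^2 - 9.63*m - 2.64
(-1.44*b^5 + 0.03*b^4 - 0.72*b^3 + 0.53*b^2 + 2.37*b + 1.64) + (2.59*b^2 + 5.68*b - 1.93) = -1.44*b^5 + 0.03*b^4 - 0.72*b^3 + 3.12*b^2 + 8.05*b - 0.29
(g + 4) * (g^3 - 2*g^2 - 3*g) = g^4 + 2*g^3 - 11*g^2 - 12*g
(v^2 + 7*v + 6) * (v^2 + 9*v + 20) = v^4 + 16*v^3 + 89*v^2 + 194*v + 120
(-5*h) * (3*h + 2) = -15*h^2 - 10*h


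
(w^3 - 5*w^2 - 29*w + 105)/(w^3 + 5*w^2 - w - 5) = (w^2 - 10*w + 21)/(w^2 - 1)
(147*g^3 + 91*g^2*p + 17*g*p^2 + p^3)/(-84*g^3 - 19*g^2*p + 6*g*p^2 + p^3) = (7*g + p)/(-4*g + p)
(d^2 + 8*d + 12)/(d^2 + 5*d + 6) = (d + 6)/(d + 3)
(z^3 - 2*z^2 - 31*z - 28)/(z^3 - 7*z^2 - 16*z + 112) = (z + 1)/(z - 4)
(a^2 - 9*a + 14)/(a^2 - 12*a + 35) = (a - 2)/(a - 5)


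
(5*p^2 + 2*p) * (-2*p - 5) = -10*p^3 - 29*p^2 - 10*p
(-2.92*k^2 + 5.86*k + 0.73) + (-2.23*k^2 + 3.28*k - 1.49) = -5.15*k^2 + 9.14*k - 0.76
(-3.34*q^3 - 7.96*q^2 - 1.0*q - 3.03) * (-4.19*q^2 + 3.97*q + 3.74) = 13.9946*q^5 + 20.0926*q^4 - 39.9028*q^3 - 21.0447*q^2 - 15.7691*q - 11.3322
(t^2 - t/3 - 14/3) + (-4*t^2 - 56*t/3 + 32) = -3*t^2 - 19*t + 82/3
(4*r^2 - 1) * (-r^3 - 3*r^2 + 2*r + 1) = -4*r^5 - 12*r^4 + 9*r^3 + 7*r^2 - 2*r - 1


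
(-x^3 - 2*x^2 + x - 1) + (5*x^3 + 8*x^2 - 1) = 4*x^3 + 6*x^2 + x - 2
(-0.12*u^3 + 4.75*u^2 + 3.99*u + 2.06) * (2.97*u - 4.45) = -0.3564*u^4 + 14.6415*u^3 - 9.2872*u^2 - 11.6373*u - 9.167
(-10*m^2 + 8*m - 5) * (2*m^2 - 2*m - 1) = -20*m^4 + 36*m^3 - 16*m^2 + 2*m + 5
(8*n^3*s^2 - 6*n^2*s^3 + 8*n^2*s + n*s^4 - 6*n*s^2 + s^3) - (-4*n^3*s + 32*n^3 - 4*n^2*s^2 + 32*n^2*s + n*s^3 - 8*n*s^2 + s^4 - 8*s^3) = 8*n^3*s^2 + 4*n^3*s - 32*n^3 - 6*n^2*s^3 + 4*n^2*s^2 - 24*n^2*s + n*s^4 - n*s^3 + 2*n*s^2 - s^4 + 9*s^3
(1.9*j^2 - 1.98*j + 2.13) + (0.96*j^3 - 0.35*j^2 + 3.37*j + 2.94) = 0.96*j^3 + 1.55*j^2 + 1.39*j + 5.07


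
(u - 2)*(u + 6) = u^2 + 4*u - 12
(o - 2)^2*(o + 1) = o^3 - 3*o^2 + 4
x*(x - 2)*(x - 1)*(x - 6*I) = x^4 - 3*x^3 - 6*I*x^3 + 2*x^2 + 18*I*x^2 - 12*I*x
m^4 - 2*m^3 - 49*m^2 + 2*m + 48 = (m - 8)*(m - 1)*(m + 1)*(m + 6)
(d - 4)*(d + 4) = d^2 - 16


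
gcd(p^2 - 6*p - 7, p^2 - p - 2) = p + 1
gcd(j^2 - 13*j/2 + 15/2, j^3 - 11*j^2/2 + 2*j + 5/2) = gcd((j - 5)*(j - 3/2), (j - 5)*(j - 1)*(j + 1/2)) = j - 5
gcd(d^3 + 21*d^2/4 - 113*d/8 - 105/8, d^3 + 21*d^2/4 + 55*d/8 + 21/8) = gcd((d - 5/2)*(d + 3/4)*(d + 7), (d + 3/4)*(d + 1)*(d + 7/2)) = d + 3/4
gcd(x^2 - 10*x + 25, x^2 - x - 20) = x - 5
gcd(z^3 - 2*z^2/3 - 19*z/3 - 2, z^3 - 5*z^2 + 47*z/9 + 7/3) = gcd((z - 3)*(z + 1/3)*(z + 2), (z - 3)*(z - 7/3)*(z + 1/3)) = z^2 - 8*z/3 - 1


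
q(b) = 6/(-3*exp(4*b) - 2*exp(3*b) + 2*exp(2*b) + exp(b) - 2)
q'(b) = 6*(12*exp(4*b) + 6*exp(3*b) - 4*exp(2*b) - exp(b))/(-3*exp(4*b) - 2*exp(3*b) + 2*exp(2*b) + exp(b) - 2)^2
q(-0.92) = -4.04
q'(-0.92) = -0.95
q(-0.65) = -4.17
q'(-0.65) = 0.38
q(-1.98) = -3.28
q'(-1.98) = -0.35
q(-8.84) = -3.00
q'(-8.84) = -0.00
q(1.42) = -0.01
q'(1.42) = 0.02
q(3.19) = -0.00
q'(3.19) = 0.00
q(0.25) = -0.61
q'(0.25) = 2.34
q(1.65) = -0.00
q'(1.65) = 0.01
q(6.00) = 0.00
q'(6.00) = 0.00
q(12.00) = 0.00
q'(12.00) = 0.00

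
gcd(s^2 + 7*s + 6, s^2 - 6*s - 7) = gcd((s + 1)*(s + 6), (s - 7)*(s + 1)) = s + 1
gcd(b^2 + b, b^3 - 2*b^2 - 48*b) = b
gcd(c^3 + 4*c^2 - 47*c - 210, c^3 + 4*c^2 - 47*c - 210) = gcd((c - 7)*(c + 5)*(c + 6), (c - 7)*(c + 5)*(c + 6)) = c^3 + 4*c^2 - 47*c - 210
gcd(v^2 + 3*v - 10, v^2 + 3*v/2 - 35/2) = v + 5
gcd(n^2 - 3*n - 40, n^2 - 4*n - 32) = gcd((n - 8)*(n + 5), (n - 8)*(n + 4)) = n - 8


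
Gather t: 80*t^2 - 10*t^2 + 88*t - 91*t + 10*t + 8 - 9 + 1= 70*t^2 + 7*t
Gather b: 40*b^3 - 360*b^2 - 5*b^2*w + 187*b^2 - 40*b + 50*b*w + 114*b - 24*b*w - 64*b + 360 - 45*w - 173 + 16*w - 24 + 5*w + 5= 40*b^3 + b^2*(-5*w - 173) + b*(26*w + 10) - 24*w + 168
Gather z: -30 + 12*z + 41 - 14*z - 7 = 4 - 2*z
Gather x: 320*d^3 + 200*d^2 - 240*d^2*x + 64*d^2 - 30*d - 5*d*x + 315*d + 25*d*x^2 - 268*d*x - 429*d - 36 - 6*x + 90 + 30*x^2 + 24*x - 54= 320*d^3 + 264*d^2 - 144*d + x^2*(25*d + 30) + x*(-240*d^2 - 273*d + 18)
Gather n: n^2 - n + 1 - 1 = n^2 - n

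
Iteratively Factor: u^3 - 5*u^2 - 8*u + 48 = (u - 4)*(u^2 - u - 12) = (u - 4)^2*(u + 3)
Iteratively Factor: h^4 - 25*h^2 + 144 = (h - 3)*(h^3 + 3*h^2 - 16*h - 48) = (h - 4)*(h - 3)*(h^2 + 7*h + 12) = (h - 4)*(h - 3)*(h + 4)*(h + 3)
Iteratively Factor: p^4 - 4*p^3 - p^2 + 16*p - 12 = (p - 3)*(p^3 - p^2 - 4*p + 4) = (p - 3)*(p - 1)*(p^2 - 4) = (p - 3)*(p - 1)*(p + 2)*(p - 2)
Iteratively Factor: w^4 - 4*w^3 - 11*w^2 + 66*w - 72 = (w - 3)*(w^3 - w^2 - 14*w + 24) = (w - 3)*(w - 2)*(w^2 + w - 12) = (w - 3)*(w - 2)*(w + 4)*(w - 3)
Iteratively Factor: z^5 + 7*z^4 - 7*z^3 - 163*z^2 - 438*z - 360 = (z + 4)*(z^4 + 3*z^3 - 19*z^2 - 87*z - 90) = (z + 2)*(z + 4)*(z^3 + z^2 - 21*z - 45) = (z - 5)*(z + 2)*(z + 4)*(z^2 + 6*z + 9) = (z - 5)*(z + 2)*(z + 3)*(z + 4)*(z + 3)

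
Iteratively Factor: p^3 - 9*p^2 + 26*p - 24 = (p - 3)*(p^2 - 6*p + 8) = (p - 4)*(p - 3)*(p - 2)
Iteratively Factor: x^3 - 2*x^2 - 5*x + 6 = (x + 2)*(x^2 - 4*x + 3) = (x - 1)*(x + 2)*(x - 3)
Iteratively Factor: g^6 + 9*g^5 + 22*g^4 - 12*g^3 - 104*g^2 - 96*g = (g - 2)*(g^5 + 11*g^4 + 44*g^3 + 76*g^2 + 48*g) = (g - 2)*(g + 2)*(g^4 + 9*g^3 + 26*g^2 + 24*g) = (g - 2)*(g + 2)*(g + 4)*(g^3 + 5*g^2 + 6*g) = (g - 2)*(g + 2)^2*(g + 4)*(g^2 + 3*g) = (g - 2)*(g + 2)^2*(g + 3)*(g + 4)*(g)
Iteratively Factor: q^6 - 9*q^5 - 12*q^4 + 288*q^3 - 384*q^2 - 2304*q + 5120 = (q - 4)*(q^5 - 5*q^4 - 32*q^3 + 160*q^2 + 256*q - 1280) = (q - 4)^2*(q^4 - q^3 - 36*q^2 + 16*q + 320) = (q - 4)^2*(q + 4)*(q^3 - 5*q^2 - 16*q + 80) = (q - 4)^3*(q + 4)*(q^2 - q - 20) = (q - 5)*(q - 4)^3*(q + 4)*(q + 4)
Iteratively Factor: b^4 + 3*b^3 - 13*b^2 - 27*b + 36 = (b + 4)*(b^3 - b^2 - 9*b + 9) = (b + 3)*(b + 4)*(b^2 - 4*b + 3) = (b - 1)*(b + 3)*(b + 4)*(b - 3)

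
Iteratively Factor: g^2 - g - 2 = (g - 2)*(g + 1)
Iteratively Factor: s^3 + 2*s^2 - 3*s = (s)*(s^2 + 2*s - 3) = s*(s + 3)*(s - 1)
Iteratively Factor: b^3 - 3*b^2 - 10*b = (b - 5)*(b^2 + 2*b) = b*(b - 5)*(b + 2)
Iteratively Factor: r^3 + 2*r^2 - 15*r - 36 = (r - 4)*(r^2 + 6*r + 9) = (r - 4)*(r + 3)*(r + 3)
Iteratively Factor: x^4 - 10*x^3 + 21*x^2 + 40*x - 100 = (x - 2)*(x^3 - 8*x^2 + 5*x + 50) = (x - 2)*(x + 2)*(x^2 - 10*x + 25) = (x - 5)*(x - 2)*(x + 2)*(x - 5)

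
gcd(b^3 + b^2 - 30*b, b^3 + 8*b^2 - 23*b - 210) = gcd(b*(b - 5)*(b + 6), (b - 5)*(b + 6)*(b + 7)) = b^2 + b - 30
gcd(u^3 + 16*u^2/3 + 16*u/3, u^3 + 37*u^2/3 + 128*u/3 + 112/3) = u^2 + 16*u/3 + 16/3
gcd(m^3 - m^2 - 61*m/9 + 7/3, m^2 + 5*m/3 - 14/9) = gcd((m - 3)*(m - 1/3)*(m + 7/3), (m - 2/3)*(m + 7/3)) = m + 7/3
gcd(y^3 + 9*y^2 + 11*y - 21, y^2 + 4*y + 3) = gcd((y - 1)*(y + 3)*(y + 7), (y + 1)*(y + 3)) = y + 3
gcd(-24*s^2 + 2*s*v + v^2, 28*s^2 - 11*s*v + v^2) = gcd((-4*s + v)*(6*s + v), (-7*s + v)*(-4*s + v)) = 4*s - v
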